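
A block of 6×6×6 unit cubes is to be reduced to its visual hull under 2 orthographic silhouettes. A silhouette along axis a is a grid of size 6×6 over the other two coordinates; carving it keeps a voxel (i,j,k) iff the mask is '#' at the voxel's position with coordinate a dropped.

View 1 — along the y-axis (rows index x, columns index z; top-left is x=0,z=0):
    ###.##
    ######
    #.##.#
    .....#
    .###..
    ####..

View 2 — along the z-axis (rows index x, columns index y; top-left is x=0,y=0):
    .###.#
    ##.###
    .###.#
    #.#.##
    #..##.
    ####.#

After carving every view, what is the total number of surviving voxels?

full grid |V| = 216
carve view 1 (along y, XZ-mask fill 23/36): 138 voxels remain
carve view 2 (along z, XY-mask fill 25/36): 99 voxels remain

99 voxels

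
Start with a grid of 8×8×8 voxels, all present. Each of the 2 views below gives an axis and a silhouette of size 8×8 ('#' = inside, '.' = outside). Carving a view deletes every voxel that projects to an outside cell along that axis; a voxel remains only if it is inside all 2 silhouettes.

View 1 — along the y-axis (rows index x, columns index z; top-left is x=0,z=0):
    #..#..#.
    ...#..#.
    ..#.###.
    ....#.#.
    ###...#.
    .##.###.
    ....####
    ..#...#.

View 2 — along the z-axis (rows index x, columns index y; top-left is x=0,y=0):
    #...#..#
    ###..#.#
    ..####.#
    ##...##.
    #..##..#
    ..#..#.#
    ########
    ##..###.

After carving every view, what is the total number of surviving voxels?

120 voxels

start: 8×8×8 = 512 voxels
V1 y: intersect with XZ mask (26 set) -- 208 left
V2 z: intersect with XY mask (37 set) -- 120 left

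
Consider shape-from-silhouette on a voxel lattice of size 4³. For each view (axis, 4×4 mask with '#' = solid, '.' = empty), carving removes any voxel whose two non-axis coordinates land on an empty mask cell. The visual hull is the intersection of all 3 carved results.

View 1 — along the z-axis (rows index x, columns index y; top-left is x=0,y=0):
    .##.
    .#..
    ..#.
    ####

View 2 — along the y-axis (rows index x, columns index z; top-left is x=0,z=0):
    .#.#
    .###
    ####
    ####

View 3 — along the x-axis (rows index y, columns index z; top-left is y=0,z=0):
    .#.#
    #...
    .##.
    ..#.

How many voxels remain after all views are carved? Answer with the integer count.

9 voxels

initial block: 4^3 = 64
carve view 1 (along z, XY-mask fill 8/16): 32 voxels remain
carve view 2 (along y, XZ-mask fill 13/16): 27 voxels remain
carve view 3 (along x, YZ-mask fill 6/16): 9 voxels remain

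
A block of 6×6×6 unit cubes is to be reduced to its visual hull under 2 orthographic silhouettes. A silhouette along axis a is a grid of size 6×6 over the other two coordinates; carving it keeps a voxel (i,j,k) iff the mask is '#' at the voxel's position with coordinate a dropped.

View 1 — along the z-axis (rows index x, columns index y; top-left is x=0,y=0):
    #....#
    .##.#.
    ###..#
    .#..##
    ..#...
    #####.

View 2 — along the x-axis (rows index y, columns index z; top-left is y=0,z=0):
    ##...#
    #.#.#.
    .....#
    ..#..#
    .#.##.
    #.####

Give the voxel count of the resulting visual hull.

full grid |V| = 216
  1. axis=2 (XY plane), |mask|=18  ⇒  voxels=108
  2. axis=0 (YZ plane), |mask|=17  ⇒  voxels=51

remaining voxels: 51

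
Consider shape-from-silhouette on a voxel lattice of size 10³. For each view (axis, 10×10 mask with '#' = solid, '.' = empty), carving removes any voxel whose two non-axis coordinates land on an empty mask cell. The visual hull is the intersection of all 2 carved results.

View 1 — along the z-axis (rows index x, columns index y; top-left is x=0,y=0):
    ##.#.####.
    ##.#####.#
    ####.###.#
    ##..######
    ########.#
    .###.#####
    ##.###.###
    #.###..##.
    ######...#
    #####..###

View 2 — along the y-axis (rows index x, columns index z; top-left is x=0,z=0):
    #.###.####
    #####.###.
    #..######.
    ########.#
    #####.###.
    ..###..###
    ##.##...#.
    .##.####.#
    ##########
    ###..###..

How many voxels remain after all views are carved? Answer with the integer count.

568 voxels

before carving: 1000 voxels (10×10×10)
  1. axis=2 (XY plane), |mask|=77  ⇒  voxels=770
  2. axis=1 (XZ plane), |mask|=74  ⇒  voxels=568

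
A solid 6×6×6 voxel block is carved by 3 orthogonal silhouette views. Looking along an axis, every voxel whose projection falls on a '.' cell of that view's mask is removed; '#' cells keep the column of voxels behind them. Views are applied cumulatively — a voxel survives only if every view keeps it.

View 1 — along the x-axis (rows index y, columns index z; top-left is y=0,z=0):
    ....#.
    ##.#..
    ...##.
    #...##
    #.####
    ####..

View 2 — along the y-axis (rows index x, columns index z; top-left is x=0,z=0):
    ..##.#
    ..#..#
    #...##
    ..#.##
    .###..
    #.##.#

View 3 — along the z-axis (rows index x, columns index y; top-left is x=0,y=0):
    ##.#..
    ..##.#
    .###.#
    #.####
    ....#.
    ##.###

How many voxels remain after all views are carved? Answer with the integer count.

full grid |V| = 216
after view 1 [x-axis, 18 of 36 cells solid] → remaining = 108
after view 2 [y-axis, 18 of 36 cells solid] → remaining = 50
after view 3 [z-axis, 21 of 36 cells solid] → remaining = 31

31 voxels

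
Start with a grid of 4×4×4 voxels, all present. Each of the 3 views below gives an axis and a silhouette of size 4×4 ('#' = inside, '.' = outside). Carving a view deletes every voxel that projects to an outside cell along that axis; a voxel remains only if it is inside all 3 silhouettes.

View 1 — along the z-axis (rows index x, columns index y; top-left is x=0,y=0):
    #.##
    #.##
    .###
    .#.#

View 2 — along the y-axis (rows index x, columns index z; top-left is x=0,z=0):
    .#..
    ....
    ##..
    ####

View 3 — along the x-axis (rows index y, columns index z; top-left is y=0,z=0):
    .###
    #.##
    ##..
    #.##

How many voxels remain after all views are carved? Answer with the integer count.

initial block: 4^3 = 64
carve view 1 (along z, XY-mask fill 11/16): 44 voxels remain
carve view 2 (along y, XZ-mask fill 7/16): 17 voxels remain
carve view 3 (along x, YZ-mask fill 11/16): 12 voxels remain

|visual hull| = 12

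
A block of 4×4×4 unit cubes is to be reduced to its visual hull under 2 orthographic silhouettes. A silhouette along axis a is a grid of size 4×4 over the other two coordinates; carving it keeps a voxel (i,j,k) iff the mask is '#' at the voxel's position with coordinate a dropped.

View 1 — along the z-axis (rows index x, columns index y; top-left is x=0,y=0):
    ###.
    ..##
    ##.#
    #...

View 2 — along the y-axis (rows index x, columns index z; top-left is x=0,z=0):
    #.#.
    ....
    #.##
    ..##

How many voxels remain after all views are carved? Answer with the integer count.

start: 4×4×4 = 64 voxels
[1] z-view keeps 9 columns → grid now 36
[2] y-view keeps 7 columns → grid now 17

17 voxels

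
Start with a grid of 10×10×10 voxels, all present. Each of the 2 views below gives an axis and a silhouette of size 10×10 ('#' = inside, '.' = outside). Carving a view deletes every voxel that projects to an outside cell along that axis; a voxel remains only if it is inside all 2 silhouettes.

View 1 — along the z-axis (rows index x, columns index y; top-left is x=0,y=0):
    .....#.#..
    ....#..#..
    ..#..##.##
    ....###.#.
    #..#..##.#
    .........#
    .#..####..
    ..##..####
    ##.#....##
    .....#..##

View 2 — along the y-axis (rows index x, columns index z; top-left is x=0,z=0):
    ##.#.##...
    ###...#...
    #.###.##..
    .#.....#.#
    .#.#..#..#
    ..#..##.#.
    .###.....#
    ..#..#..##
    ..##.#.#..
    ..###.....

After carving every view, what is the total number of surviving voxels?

full grid |V| = 1000
V1 z: intersect with XY mask (38 set) -- 380 left
V2 y: intersect with XZ mask (41 set) -- 157 left

remaining voxels: 157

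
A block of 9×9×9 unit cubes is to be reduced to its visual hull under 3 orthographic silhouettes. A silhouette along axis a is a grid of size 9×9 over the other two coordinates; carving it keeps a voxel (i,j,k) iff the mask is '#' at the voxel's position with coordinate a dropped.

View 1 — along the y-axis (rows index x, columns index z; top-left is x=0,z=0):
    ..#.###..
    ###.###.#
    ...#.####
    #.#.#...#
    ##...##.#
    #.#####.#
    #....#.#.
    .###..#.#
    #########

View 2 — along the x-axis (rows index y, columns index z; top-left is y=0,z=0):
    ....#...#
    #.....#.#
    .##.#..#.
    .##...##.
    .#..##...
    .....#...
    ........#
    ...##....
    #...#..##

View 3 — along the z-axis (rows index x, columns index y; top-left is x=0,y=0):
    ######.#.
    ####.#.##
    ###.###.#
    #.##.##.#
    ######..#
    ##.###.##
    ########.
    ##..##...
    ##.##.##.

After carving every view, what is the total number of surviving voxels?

start: 9×9×9 = 729 voxels
carve view 1 (along y, XZ-mask fill 49/81): 441 voxels remain
carve view 2 (along x, YZ-mask fill 24/81): 130 voxels remain
carve view 3 (along z, XY-mask fill 59/81): 95 voxels remain

95 voxels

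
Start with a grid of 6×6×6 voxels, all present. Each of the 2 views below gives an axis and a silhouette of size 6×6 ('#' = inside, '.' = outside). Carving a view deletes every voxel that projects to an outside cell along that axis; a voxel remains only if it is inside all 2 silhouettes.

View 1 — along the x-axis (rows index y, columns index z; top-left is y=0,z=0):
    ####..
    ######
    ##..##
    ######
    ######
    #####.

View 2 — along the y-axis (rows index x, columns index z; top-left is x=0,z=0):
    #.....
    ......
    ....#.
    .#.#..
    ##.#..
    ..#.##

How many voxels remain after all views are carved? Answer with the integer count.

remaining voxels: 53

full grid |V| = 216
[1] x-view keeps 31 columns → grid now 186
[2] y-view keeps 10 columns → grid now 53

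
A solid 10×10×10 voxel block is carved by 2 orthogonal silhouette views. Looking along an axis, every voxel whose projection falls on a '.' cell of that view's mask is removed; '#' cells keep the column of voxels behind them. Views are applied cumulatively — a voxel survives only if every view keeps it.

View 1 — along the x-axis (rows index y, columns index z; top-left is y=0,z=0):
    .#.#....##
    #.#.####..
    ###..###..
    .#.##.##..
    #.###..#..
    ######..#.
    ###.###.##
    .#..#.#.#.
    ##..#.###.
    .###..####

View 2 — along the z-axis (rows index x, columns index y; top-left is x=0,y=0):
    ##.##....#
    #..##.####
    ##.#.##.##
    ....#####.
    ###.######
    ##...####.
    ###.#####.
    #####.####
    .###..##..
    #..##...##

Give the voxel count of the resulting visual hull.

start: 10×10×10 = 1000 voxels
step 1: project along x, AND mask (58/100) → |grid| = 580
step 2: project along z, AND mask (66/100) → |grid| = 380

380 voxels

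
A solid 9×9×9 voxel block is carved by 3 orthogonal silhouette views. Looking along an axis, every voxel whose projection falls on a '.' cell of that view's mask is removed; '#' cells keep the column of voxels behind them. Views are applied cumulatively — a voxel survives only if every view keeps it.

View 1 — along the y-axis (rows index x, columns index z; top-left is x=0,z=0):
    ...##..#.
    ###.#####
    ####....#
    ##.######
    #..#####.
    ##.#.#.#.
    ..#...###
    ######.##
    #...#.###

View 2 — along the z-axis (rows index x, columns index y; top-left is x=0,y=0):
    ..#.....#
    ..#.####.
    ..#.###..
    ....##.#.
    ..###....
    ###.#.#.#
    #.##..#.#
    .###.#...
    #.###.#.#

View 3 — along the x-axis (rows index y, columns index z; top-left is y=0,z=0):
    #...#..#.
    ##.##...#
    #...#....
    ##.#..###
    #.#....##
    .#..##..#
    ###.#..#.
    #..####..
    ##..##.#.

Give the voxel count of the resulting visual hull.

initial block: 9^3 = 729
after view 1 [y-axis, 52 of 81 cells solid] → remaining = 468
after view 2 [z-axis, 38 of 81 cells solid] → remaining = 220
after view 3 [x-axis, 39 of 81 cells solid] → remaining = 107

107 voxels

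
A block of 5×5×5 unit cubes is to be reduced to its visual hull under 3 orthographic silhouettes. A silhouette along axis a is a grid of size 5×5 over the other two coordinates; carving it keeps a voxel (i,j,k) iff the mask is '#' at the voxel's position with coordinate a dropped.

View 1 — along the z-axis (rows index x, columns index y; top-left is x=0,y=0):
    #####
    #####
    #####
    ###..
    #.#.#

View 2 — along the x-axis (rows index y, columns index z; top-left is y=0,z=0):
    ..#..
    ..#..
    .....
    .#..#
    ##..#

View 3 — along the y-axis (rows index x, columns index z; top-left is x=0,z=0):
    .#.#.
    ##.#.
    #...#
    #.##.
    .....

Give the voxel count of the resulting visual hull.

start: 5×5×5 = 125 voxels
step 1: project along z, AND mask (21/25) → |grid| = 105
step 2: project along x, AND mask (7/25) → |grid| = 27
step 3: project along y, AND mask (10/25) → |grid| = 10

10 voxels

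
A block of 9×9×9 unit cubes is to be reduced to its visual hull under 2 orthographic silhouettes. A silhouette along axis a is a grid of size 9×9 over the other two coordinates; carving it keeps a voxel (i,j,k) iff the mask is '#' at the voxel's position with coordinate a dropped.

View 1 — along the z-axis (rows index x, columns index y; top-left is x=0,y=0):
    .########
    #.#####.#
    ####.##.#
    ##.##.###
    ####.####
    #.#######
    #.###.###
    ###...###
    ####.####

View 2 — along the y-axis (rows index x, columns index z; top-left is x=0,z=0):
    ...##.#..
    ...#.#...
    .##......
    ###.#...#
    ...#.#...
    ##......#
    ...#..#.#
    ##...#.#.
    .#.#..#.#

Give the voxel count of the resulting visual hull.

204 voxels

start: 9×9×9 = 729 voxels
step 1: project along z, AND mask (66/81) → |grid| = 594
step 2: project along y, AND mask (28/81) → |grid| = 204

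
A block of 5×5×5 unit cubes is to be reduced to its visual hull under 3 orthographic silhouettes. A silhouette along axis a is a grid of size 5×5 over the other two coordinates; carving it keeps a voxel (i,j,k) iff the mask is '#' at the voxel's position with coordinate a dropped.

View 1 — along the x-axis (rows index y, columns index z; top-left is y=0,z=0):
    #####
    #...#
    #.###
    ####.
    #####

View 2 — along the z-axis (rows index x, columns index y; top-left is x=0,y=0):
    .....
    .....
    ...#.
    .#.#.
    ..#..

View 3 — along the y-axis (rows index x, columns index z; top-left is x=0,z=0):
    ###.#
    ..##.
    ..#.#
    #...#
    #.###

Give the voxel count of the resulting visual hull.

remaining voxels: 8

before carving: 125 voxels (5×5×5)
step 1: project along x, AND mask (20/25) → |grid| = 100
step 2: project along z, AND mask (4/25) → |grid| = 14
step 3: project along y, AND mask (14/25) → |grid| = 8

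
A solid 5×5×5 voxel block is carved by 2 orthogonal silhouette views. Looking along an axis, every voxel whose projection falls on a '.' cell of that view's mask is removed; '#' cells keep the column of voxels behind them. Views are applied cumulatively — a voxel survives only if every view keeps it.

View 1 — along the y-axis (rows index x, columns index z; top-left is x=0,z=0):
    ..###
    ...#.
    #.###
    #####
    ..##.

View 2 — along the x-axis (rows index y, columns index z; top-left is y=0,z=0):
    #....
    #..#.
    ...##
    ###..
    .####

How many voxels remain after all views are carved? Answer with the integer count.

voxel count = 37

full grid |V| = 125
carve view 1 (along y, XZ-mask fill 15/25): 75 voxels remain
carve view 2 (along x, YZ-mask fill 12/25): 37 voxels remain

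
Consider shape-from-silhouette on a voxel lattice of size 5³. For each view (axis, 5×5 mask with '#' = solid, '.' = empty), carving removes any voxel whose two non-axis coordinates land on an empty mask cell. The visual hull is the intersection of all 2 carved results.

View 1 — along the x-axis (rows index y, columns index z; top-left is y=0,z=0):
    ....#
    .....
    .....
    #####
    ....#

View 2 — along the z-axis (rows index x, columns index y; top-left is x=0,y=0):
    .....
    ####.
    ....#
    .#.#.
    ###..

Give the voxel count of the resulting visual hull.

start: 5×5×5 = 125 voxels
after view 1 [x-axis, 7 of 25 cells solid] → remaining = 35
after view 2 [z-axis, 10 of 25 cells solid] → remaining = 13

|visual hull| = 13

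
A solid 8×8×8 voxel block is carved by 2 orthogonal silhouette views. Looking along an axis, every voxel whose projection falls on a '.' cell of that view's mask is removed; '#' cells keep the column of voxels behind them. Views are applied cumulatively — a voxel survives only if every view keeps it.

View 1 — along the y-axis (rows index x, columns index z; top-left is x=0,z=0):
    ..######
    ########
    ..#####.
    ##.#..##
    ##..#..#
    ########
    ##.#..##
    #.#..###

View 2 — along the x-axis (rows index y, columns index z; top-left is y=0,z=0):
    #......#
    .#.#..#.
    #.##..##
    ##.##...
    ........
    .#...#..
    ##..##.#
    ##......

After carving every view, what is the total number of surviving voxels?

initial block: 8^3 = 512
carve view 1 (along y, XZ-mask fill 46/64): 368 voxels remain
carve view 2 (along x, YZ-mask fill 23/64): 133 voxels remain

voxel count = 133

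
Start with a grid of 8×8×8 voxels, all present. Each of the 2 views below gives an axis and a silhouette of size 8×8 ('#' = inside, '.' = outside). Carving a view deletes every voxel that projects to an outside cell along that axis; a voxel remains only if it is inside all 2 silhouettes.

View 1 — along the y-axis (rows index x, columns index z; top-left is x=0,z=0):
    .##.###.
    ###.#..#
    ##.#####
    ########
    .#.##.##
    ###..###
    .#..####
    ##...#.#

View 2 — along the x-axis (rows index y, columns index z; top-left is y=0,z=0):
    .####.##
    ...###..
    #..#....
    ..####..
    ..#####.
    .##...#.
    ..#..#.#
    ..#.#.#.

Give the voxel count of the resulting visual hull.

voxel count = 152

initial block: 8^3 = 512
[1] y-view keeps 45 columns → grid now 360
[2] x-view keeps 29 columns → grid now 152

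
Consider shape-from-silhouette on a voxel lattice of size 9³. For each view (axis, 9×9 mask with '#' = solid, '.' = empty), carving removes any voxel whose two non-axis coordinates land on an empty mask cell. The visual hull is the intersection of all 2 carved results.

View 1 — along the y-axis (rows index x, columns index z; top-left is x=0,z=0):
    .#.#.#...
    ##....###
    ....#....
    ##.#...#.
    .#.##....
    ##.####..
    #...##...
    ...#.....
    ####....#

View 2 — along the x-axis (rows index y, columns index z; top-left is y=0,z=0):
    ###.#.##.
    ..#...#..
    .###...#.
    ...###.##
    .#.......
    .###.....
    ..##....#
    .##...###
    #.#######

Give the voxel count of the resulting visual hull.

start: 9×9×9 = 729 voxels
after view 1 [y-axis, 31 of 81 cells solid] → remaining = 279
after view 2 [x-axis, 37 of 81 cells solid] → remaining = 121

voxel count = 121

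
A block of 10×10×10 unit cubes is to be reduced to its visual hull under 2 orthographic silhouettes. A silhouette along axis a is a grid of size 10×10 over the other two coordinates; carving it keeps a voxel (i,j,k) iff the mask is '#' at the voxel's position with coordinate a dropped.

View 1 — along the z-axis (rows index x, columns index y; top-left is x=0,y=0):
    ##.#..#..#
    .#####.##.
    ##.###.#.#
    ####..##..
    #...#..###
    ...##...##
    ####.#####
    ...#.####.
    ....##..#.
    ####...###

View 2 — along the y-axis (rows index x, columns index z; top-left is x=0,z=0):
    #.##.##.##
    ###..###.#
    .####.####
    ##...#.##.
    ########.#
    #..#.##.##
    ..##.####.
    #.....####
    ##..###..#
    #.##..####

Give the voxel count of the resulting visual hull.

start: 10×10×10 = 1000 voxels
carve view 1 (along z, XY-mask fill 58/100): 580 voxels remain
carve view 2 (along y, XZ-mask fill 66/100): 385 voxels remain

|visual hull| = 385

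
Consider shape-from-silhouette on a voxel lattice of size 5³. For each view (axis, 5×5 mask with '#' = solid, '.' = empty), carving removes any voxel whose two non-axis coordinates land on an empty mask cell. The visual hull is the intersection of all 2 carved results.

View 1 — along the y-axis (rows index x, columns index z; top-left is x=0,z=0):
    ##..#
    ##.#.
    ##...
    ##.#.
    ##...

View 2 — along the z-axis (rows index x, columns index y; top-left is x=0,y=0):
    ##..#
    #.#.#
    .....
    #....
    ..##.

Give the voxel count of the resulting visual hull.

voxel count = 25

full grid |V| = 125
[1] y-view keeps 13 columns → grid now 65
[2] z-view keeps 9 columns → grid now 25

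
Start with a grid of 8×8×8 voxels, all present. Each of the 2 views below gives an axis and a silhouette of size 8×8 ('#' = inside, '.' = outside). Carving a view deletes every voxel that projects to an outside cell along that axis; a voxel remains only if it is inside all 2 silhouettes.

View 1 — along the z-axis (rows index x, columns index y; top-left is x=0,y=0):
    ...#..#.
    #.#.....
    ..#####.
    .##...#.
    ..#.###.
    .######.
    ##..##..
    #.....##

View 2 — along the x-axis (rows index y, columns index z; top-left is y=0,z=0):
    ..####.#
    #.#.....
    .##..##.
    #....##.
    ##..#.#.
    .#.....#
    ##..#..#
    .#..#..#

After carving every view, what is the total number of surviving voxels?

|visual hull| = 101

full grid |V| = 512
  1. axis=2 (XY plane), |mask|=29  ⇒  voxels=232
  2. axis=0 (YZ plane), |mask|=27  ⇒  voxels=101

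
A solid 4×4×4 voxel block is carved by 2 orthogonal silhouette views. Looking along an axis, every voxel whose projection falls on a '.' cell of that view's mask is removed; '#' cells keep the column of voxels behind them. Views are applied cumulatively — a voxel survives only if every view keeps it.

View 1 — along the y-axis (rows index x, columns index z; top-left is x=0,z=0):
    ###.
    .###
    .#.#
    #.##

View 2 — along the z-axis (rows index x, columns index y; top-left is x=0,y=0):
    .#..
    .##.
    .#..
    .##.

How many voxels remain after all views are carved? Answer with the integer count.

voxel count = 17

full grid |V| = 64
carve view 1 (along y, XZ-mask fill 11/16): 44 voxels remain
carve view 2 (along z, XY-mask fill 6/16): 17 voxels remain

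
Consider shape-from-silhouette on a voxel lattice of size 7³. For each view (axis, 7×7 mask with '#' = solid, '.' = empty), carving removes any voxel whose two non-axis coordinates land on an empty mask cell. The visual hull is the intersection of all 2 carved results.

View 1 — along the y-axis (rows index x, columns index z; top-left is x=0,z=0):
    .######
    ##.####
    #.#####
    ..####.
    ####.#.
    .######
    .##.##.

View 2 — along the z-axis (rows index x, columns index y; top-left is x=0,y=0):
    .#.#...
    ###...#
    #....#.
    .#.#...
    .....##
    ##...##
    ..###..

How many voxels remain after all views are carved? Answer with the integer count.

full grid |V| = 343
  1. axis=1 (XZ plane), |mask|=37  ⇒  voxels=259
  2. axis=2 (XY plane), |mask|=19  ⇒  voxels=102

102 voxels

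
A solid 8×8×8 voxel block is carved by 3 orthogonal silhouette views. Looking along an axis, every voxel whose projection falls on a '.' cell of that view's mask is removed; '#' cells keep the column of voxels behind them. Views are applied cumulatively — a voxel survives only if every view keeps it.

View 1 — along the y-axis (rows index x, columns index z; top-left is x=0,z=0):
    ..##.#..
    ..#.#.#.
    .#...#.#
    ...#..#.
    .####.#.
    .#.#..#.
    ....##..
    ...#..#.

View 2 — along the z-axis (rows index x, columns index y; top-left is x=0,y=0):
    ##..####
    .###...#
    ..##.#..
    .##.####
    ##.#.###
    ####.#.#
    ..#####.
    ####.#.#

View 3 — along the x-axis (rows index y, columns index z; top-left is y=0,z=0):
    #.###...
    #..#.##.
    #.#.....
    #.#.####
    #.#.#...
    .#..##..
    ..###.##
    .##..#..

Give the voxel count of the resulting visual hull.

start: 8×8×8 = 512 voxels
[1] y-view keeps 23 columns → grid now 184
[2] z-view keeps 42 columns → grid now 121
[3] x-view keeps 30 columns → grid now 56

56 voxels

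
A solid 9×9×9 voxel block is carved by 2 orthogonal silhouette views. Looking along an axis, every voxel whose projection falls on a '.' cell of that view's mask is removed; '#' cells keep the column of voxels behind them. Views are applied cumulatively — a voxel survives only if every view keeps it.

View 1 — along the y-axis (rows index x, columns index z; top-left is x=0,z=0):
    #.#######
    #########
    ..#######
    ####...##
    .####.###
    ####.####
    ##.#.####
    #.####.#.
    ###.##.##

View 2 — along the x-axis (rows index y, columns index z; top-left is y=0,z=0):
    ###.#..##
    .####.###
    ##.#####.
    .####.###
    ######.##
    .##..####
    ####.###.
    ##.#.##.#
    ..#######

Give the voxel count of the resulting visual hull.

before carving: 729 voxels (9×9×9)
V1 y: intersect with XZ mask (65 set) -- 585 left
V2 x: intersect with YZ mask (61 set) -- 443 left

voxel count = 443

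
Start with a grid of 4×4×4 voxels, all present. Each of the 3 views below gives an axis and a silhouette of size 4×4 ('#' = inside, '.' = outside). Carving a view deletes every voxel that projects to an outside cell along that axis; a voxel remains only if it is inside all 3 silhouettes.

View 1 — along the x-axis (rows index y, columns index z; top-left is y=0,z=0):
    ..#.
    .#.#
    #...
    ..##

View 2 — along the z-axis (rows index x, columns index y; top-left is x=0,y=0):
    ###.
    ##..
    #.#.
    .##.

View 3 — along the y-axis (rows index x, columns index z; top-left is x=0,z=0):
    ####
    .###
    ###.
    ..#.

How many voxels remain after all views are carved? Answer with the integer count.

|visual hull| = 9

full grid |V| = 64
carve view 1 (along x, YZ-mask fill 6/16): 24 voxels remain
carve view 2 (along z, XY-mask fill 9/16): 12 voxels remain
carve view 3 (along y, XZ-mask fill 11/16): 9 voxels remain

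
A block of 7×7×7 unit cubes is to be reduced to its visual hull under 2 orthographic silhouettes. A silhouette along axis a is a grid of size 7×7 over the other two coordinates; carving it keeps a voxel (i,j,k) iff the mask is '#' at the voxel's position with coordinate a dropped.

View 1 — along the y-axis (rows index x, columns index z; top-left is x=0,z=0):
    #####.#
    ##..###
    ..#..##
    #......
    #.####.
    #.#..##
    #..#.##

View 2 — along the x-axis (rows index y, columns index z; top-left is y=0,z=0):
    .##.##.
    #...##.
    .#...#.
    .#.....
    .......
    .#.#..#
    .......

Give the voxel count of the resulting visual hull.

voxel count = 47

full grid |V| = 343
after view 1 [y-axis, 28 of 49 cells solid] → remaining = 196
after view 2 [x-axis, 13 of 49 cells solid] → remaining = 47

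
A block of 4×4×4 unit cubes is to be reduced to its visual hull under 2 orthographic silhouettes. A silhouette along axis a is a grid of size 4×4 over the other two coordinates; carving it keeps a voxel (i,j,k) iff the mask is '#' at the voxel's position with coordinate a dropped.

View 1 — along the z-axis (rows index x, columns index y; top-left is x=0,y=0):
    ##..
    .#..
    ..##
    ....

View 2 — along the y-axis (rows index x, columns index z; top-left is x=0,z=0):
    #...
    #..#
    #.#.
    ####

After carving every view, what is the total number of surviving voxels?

before carving: 64 voxels (4×4×4)
carve view 1 (along z, XY-mask fill 5/16): 20 voxels remain
carve view 2 (along y, XZ-mask fill 9/16): 8 voxels remain

remaining voxels: 8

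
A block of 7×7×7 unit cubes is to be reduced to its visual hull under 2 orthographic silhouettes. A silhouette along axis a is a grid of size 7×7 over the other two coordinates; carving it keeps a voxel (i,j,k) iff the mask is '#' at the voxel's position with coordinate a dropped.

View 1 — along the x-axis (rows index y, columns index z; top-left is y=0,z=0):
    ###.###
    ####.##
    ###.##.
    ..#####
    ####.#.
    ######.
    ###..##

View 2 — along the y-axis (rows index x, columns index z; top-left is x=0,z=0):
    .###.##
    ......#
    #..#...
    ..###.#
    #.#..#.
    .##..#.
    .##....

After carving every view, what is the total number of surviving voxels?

before carving: 343 voxels (7×7×7)
step 1: project along x, AND mask (38/49) → |grid| = 266
step 2: project along y, AND mask (20/49) → |grid| = 114

114 voxels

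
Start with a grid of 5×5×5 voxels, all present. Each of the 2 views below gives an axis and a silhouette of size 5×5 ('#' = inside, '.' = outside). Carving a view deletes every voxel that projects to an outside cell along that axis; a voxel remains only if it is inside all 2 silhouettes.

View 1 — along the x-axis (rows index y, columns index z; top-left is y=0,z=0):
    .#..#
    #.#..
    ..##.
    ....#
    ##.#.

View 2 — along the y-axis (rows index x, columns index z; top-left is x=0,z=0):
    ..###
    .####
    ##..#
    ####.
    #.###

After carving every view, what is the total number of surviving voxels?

start: 5×5×5 = 125 voxels
step 1: project along x, AND mask (10/25) → |grid| = 50
step 2: project along y, AND mask (18/25) → |grid| = 36

|visual hull| = 36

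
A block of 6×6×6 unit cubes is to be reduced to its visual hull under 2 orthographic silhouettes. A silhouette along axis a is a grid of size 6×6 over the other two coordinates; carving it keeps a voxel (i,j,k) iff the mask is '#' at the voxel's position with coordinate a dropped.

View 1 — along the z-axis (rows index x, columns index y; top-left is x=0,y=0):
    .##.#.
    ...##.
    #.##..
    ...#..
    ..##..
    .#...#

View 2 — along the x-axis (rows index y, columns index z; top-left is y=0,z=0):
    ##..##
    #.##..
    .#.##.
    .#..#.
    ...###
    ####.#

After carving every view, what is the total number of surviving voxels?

|visual hull| = 38

initial block: 6^3 = 216
carve view 1 (along z, XY-mask fill 13/36): 78 voxels remain
carve view 2 (along x, YZ-mask fill 20/36): 38 voxels remain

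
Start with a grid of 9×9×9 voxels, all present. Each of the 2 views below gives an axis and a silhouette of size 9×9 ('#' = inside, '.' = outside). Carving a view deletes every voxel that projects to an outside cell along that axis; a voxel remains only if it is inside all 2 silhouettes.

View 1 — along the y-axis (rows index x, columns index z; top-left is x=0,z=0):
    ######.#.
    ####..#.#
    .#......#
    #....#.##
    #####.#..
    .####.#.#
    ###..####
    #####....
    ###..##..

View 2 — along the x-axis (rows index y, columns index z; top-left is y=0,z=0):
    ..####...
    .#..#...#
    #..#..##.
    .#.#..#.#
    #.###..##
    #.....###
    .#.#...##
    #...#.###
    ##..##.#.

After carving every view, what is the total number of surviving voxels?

initial block: 9^3 = 729
V1 y: intersect with XZ mask (48 set) -- 432 left
V2 x: intersect with YZ mask (39 set) -- 202 left

|visual hull| = 202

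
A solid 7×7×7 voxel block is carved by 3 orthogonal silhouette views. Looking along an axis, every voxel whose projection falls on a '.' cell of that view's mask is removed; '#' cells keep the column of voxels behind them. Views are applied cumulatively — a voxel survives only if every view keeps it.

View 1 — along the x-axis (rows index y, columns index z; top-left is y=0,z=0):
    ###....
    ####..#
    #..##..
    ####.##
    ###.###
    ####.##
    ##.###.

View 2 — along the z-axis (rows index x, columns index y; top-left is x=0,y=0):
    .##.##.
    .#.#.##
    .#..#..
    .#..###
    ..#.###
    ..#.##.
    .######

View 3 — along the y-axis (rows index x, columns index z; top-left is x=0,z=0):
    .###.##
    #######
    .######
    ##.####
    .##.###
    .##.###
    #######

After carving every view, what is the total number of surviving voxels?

118 voxels

full grid |V| = 343
[1] x-view keeps 34 columns → grid now 238
[2] z-view keeps 27 columns → grid now 141
[3] y-view keeps 41 columns → grid now 118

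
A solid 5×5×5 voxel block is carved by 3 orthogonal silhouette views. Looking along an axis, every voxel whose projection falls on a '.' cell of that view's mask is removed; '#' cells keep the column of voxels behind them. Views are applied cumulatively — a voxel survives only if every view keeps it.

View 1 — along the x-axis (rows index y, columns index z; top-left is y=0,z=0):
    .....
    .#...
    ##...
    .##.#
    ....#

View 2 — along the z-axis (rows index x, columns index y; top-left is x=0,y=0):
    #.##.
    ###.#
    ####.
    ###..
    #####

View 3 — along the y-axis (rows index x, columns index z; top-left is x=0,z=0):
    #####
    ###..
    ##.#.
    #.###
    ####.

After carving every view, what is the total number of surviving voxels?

18 voxels

initial block: 5^3 = 125
step 1: project along x, AND mask (7/25) → |grid| = 35
step 2: project along z, AND mask (19/25) → |grid| = 25
step 3: project along y, AND mask (19/25) → |grid| = 18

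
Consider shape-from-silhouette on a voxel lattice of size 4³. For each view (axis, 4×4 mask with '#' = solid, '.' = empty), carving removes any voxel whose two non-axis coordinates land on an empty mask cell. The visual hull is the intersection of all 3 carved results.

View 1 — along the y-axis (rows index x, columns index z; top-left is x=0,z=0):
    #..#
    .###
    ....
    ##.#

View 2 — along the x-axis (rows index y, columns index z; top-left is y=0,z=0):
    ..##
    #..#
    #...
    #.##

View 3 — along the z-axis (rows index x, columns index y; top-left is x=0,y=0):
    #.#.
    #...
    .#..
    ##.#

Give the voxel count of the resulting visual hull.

initial block: 4^3 = 64
carve view 1 (along y, XZ-mask fill 8/16): 32 voxels remain
carve view 2 (along x, YZ-mask fill 8/16): 17 voxels remain
carve view 3 (along z, XY-mask fill 7/16): 9 voxels remain

remaining voxels: 9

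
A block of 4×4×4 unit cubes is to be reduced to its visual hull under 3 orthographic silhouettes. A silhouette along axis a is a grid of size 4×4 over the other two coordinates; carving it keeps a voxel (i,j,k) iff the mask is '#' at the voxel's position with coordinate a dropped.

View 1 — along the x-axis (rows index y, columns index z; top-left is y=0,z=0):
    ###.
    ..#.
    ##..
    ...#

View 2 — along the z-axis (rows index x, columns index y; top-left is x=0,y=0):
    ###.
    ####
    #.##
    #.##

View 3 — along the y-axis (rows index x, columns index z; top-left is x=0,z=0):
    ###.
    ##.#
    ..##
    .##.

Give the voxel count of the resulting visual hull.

remaining voxels: 16

before carving: 64 voxels (4×4×4)
step 1: project along x, AND mask (7/16) → |grid| = 28
step 2: project along z, AND mask (13/16) → |grid| = 25
step 3: project along y, AND mask (10/16) → |grid| = 16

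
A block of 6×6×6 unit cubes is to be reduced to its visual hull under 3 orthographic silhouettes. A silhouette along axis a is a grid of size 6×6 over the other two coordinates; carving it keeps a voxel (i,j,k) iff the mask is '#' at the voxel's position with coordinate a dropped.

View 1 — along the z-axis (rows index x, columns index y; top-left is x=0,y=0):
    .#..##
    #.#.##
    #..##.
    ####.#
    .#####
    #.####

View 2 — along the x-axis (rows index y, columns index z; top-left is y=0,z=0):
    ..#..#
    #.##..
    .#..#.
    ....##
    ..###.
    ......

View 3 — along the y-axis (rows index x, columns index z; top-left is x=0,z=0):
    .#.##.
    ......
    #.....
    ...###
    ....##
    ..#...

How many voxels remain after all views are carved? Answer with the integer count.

initial block: 6^3 = 216
after view 1 [z-axis, 25 of 36 cells solid] → remaining = 150
after view 2 [x-axis, 12 of 36 cells solid] → remaining = 48
after view 3 [y-axis, 10 of 36 cells solid] → remaining = 14

|visual hull| = 14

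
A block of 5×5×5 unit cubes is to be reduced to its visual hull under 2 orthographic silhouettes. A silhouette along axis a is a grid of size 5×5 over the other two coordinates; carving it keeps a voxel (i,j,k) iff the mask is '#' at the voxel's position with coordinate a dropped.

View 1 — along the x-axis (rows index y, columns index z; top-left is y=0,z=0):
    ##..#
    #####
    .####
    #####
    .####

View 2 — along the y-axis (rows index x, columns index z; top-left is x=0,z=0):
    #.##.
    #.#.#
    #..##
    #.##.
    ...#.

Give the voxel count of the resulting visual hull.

voxel count = 50

initial block: 5^3 = 125
carve view 1 (along x, YZ-mask fill 21/25): 105 voxels remain
carve view 2 (along y, XZ-mask fill 13/25): 50 voxels remain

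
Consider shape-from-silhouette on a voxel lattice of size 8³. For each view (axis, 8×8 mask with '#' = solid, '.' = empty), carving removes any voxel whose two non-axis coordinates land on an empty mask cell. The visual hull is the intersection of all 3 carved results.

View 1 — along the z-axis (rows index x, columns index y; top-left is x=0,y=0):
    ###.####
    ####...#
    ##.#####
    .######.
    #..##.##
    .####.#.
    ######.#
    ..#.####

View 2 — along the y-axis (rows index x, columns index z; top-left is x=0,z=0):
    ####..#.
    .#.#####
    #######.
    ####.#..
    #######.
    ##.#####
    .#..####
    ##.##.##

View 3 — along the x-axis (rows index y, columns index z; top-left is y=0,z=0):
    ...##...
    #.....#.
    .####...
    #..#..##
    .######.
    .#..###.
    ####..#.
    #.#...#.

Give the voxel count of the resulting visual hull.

full grid |V| = 512
[1] z-view keeps 47 columns → grid now 376
[2] y-view keeps 48 columns → grid now 279
[3] x-view keeps 30 columns → grid now 139

voxel count = 139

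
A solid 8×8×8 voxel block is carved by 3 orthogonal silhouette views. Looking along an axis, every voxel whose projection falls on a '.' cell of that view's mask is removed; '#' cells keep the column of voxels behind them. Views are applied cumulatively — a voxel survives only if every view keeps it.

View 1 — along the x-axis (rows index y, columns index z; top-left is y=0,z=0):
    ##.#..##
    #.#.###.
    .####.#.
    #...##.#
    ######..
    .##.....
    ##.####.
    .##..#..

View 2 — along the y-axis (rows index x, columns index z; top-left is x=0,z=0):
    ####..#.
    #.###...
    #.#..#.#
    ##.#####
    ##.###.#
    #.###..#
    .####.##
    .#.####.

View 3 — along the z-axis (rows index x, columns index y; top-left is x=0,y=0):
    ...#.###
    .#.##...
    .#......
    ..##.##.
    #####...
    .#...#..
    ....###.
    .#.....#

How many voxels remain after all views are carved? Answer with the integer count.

start: 8×8×8 = 512 voxels
after view 1 [x-axis, 36 of 64 cells solid] → remaining = 288
after view 2 [y-axis, 42 of 64 cells solid] → remaining = 189
after view 3 [z-axis, 24 of 64 cells solid] → remaining = 74

|visual hull| = 74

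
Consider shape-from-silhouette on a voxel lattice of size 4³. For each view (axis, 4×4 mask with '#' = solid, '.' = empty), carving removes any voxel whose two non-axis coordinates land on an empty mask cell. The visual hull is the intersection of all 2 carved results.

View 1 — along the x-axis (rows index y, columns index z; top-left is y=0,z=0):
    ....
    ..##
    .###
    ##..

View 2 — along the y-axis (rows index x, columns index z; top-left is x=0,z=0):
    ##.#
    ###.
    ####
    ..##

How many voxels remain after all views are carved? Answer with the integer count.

|visual hull| = 21

initial block: 4^3 = 64
  1. axis=0 (YZ plane), |mask|=7  ⇒  voxels=28
  2. axis=1 (XZ plane), |mask|=12  ⇒  voxels=21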